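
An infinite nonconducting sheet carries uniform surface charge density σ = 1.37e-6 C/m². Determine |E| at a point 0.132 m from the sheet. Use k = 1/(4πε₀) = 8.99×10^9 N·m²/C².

E ≈ 7.74e4 V/m

By planar symmetry E is perpendicular to the sheet and uniform; use a Gaussian pillbox with flat faces of area A on each side of the sheet.
Flux Φ = 2EA and Q_enc = σA, so 2EA = σA/ε₀ ⇒ E = |σ|/(2ε₀), independent of distance.
E = 2πk|σ| = 2π(8.99×10^9)(1.37×10^-6) = 7.74e4 N/C.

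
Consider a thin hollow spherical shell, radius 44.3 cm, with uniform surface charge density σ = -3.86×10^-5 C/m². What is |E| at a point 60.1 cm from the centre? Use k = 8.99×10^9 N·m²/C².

E ≈ 2.37e6 N/C

By spherical symmetry E is radial; choose a Gaussian sphere of radius r = 60.1 cm (r > 44.3 cm).
The entire shell is enclosed: Q_enc = σ·4πR² = (-3.86e-5)·4π·(0.443)² = -9.519×10^-5 C.
Since E is radial and uniform over the Gaussian sphere, Φ = E·4πr² = Q_enc/ε₀.
E = k|Q_enc|/r² = (8.99×10^9)(9.519e-5)/(0.601)² = 2.37×10^6 N/C.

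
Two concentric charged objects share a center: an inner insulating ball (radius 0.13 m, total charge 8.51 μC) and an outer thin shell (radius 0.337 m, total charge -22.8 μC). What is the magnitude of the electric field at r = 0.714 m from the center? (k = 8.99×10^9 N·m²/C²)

Symmetry ⇒ E = E(r) r̂. Gaussian sphere of radius r = 0.714 m (r > 0.337 m, enclosing both).
Q_enc = (8.51 μC) + (-22.8 μC) = -1.429×10^-5 C.
Since E is radial and uniform over the Gaussian sphere, Φ = E·4πr² = Q_enc/ε₀.
E = k|Q_enc|/r² = (8.99×10^9)(1.429×10^-5)/(0.714)² = 2.52×10^5 N/C.

|E| ≈ 2.52×10^5 N/C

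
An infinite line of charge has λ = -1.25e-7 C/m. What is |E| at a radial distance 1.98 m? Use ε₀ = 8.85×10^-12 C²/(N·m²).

E = 1.14×10^3 N/C

Coaxial Gaussian cylinder, radius r = 1.98 m, length L.
Q_enc = λL, so λ_enc = -1.25×10^-7 C/m.
Applying ∮E·dA = Q_enc/ε₀ with the end caps contributing no flux:
E = |λ_enc|/(2πε₀r) = (1.25e-7)/(2π·8.85×10^-12·1.98) = 1.14e3 N/C.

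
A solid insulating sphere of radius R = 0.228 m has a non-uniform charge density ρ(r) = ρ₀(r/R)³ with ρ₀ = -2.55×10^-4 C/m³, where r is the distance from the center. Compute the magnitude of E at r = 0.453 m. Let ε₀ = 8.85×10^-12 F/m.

|E| = 2.77×10^5 N/C

Symmetry ⇒ E = E(r) r̂. Gaussian sphere of radius r = 0.453 m (r > R, all charge enclosed).
Q_enc = 4π ∫₀^R ρ₀(r'/R)^3 r'² dr' = 4πρ₀R³/6 = -6.33×10^-6 C.
Applying ∮E·dA = Q_enc/ε₀ with Φ = E(4πr²):
E = |Q_enc|/(4πε₀r²) = (6.33×10^-6)/(4π·8.85×10^-12·(0.453)²) = 2.77×10^5 N/C.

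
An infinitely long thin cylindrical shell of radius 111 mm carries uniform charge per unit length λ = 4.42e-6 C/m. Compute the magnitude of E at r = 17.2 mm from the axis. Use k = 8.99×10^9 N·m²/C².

E = 0

By cylindrical symmetry E is radial; use a coaxial Gaussian cylinder of radius 17.2 mm and length L (r < 111 mm, inside the shell).
All the surface charge lies outside this cylinder: Q_enc = 0, hence E = 0.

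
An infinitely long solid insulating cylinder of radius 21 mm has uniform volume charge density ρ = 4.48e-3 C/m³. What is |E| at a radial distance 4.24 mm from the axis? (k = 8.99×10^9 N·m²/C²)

Take a coaxial cylindrical Gaussian surface of radius r = 4.24 mm and length L (r < R).
Enclosed charge per unit length: λ_enc = ρ·πr² = (4.48e-3)π(0.00424)² = 2.53×10^-7 C/m.
Gauss's law: E·2πrL = λ_enc L/ε₀.
E = 2k|λ_enc|/r = 2(8.99×10^9)(2.53e-7)/(0.00424) = 1.07×10^6 N/C.

|E| = 1.07×10^6 N/C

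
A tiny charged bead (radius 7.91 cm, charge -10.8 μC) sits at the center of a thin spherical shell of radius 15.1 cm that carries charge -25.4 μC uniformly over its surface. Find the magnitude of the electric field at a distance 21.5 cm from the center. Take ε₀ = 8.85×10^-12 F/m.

E ≈ 7.04e6 N/C

Symmetry ⇒ E = E(r) r̂. Gaussian sphere of radius r = 21.5 cm (r > 15.1 cm, enclosing both).
Q_enc = (-10.8 μC) + (-25.4 μC) = -3.62×10^-5 C.
Applying ∮E·dA = Q_enc/ε₀ with Φ = E(4πr²):
E = |Q_enc|/(4πε₀r²) = (3.62×10^-5)/(4π·8.85×10^-12·(0.215)²) = 7.04×10^6 N/C.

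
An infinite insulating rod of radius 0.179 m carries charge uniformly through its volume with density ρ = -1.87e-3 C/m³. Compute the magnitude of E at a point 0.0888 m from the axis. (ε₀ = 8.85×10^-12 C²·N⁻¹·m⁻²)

E = 9.38×10^6 N/C

Choose a coaxial cylinder of radius r = 0.0888 m (arbitrary length L) as the Gaussian surface (r < R).
Charge inside radius r per length L is ρ·πr²·L, so λ_enc = ρπr² = -4.633×10^-5 C/m.
By Gauss's law (flux through the curved wall only), E·2πrL = λ_enc L/ε₀.
E = |λ_enc|/(2πε₀r) = (4.633×10^-5)/(2π·8.85×10^-12·0.0888) = 9.38e6 N/C.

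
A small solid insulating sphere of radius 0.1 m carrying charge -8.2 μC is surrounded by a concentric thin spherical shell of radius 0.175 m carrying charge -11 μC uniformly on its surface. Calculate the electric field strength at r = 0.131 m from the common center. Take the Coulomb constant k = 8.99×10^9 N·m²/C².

|E| ≈ 4.30×10^6 N/C

Take a concentric spherical Gaussian surface of radius r = 0.131 m (between the bodies, 0.1 m < r < 0.175 m).
The shell at 0.175 m lies outside the Gaussian surface, so Q_enc = -8.2 μC = -8.20×10^-6 C.
Gauss's law: E·4πr² = Q_enc/ε₀.
E = k|Q_enc|/r² = (8.99×10^9)(8.20e-6)/(0.131)² = 4.30×10^6 N/C.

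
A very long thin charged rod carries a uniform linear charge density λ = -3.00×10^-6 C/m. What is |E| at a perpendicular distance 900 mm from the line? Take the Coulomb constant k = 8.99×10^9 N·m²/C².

Coaxial Gaussian cylinder, radius r = 900 mm, length L.
Q_enc = λL, so λ_enc = -3.00e-6 C/m.
Gauss's law: E·2πrL = λ_enc L/ε₀.
E = 2k|λ_enc|/r = 2(8.99×10^9)(3.00×10^-6)/(0.9) = 5.99×10^4 N/C.

|E| ≈ 5.99e4 N/C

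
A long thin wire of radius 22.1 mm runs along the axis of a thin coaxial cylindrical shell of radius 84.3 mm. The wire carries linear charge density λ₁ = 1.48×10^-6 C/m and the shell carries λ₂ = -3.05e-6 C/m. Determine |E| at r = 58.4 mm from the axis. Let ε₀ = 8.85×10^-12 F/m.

E ≈ 4.56e5 N/C

Choose a coaxial cylinder of radius r = 58.4 mm (arbitrary length L) as the Gaussian surface (between the conductors, 22.1 mm < r < 84.3 mm).
Only the inner wire is enclosed; the outer shell contributes nothing inside itself. λ_enc = λ₁ = 1.48×10^-6 C/m.
Since E is radial and uniform over the curved surface, Φ = E·2πrL = Q_enc/ε₀ = λ_enc L/ε₀.
E = |λ_enc|/(2πε₀r) = (1.48e-6)/(2π·8.85×10^-12·0.0584) = 4.56e5 N/C.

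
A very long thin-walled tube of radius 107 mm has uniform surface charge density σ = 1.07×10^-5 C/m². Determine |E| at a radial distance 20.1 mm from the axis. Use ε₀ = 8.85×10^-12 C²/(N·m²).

Choose a coaxial cylinder of radius r = 20.1 mm (arbitrary length L) as the Gaussian surface (r < 107 mm, inside the shell).
All the surface charge lies outside this cylinder: Q_enc = 0, hence E = 0.

E = 0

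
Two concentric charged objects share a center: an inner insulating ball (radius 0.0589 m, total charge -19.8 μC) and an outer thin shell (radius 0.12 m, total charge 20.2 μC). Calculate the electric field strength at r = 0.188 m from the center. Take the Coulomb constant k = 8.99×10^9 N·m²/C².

1.02×10^5 N/C

By spherical symmetry E is radial; choose a Gaussian sphere of radius r = 0.188 m (r > 0.12 m, enclosing both).
Q_enc = (-19.8 μC) + (20.2 μC) = 4.00×10^-7 C.
Gauss's law: E·4πr² = Q_enc/ε₀.
E = k|Q_enc|/r² = (8.99×10^9)(4.00×10^-7)/(0.188)² = 1.02×10^5 N/C.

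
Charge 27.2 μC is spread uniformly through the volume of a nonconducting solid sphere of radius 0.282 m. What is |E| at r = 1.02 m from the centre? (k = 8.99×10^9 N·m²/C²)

Take a concentric spherical Gaussian surface of radius r = 1.02 m (r > R, so the entire charge is enclosed).
Q_enc = 27.2 μC = 2.72e-5 C.
Gauss's law: E·4πr² = Q_enc/ε₀.
E = k|Q_enc|/r² = (8.99×10^9)(2.72×10^-5)/(1.02)² = 2.35×10^5 N/C.

|E| ≈ 2.35×10^5 V/m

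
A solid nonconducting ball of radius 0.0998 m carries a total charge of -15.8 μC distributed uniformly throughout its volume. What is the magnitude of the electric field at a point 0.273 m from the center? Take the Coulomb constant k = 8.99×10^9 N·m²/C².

1.91×10^6 N/C

Symmetry ⇒ E = E(r) r̂. Gaussian sphere of radius r = 0.273 m (r > R, so the entire charge is enclosed).
Q_enc = -15.8 μC = -1.58×10^-5 C.
Gauss's law: E·4πr² = Q_enc/ε₀.
E = k|Q_enc|/r² = (8.99×10^9)(1.58e-5)/(0.273)² = 1.91×10^6 N/C.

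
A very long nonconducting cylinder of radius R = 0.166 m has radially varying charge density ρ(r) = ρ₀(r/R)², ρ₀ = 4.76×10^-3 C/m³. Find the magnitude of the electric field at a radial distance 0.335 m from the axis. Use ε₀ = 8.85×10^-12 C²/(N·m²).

|E| ≈ 1.11×10^7 N/C

By cylindrical symmetry E is radial; use a coaxial Gaussian cylinder of radius 0.335 m and length L (r > R, full charge per length enclosed).
λ_enc = 2π ∫₀^R ρ₀(r'/R)^2 r' dr' = 2πρ₀R²/4 = 2.06e-4 C/m.
Applying ∮E·dA = Q_enc/ε₀ with the end caps contributing no flux:
E = |λ_enc|/(2πε₀r) = (2.06e-4)/(2π·8.85×10^-12·0.335) = 1.11×10^7 N/C.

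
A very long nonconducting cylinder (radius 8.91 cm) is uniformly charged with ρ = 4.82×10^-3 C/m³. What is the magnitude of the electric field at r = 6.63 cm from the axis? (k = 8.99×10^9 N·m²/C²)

1.81×10^7 V/m

Choose a coaxial cylinder of radius r = 6.63 cm (arbitrary length L) as the Gaussian surface (r < R).
Charge inside radius r per length L is ρ·πr²·L, so λ_enc = ρπr² = 6.656e-5 C/m.
Applying ∮E·dA = Q_enc/ε₀ with the end caps contributing no flux:
E = 2k|λ_enc|/r = 2(8.99×10^9)(6.656×10^-5)/(0.0663) = 1.81×10^7 N/C.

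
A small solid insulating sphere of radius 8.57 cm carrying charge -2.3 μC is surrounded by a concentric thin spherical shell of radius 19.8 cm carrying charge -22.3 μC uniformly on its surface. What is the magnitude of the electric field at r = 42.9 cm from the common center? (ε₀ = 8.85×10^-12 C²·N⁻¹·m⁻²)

|E| = 1.20e6 N/C

Take a concentric spherical Gaussian surface of radius r = 42.9 cm (r > 19.8 cm, enclosing both).
Q_enc = (-2.3 μC) + (-22.3 μC) = -2.46e-5 C.
Gauss's law: E·4πr² = Q_enc/ε₀.
E = |Q_enc|/(4πε₀r²) = (2.46e-5)/(4π·8.85×10^-12·(0.429)²) = 1.20e6 N/C.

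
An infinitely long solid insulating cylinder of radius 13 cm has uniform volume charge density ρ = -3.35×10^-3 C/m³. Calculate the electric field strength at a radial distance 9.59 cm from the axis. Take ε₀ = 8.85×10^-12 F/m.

E = 1.82×10^7 N/C

Coaxial Gaussian cylinder, radius r = 9.59 cm, length L (r < R).
Charge inside radius r per length L is ρ·πr²·L, so λ_enc = ρπr² = -9.679×10^-5 C/m.
Gauss's law: E·2πrL = λ_enc L/ε₀.
E = |λ_enc|/(2πε₀r) = (9.679×10^-5)/(2π·8.85×10^-12·0.0959) = 1.82e7 N/C.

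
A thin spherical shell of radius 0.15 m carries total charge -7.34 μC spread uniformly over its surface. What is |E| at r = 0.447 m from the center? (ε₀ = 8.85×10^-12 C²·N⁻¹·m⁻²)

Take a concentric spherical Gaussian surface of radius r = 0.447 m (r > 0.15 m).
The entire shell is enclosed: Q_enc = -7.34×10^-6 C.
By Gauss's law, ∮E·dA = E·4πr² = Q_enc/ε₀.
E = |Q_enc|/(4πε₀r²) = (7.34×10^-6)/(4π·8.85×10^-12·(0.447)²) = 3.30×10^5 N/C.

E = 3.30×10^5 V/m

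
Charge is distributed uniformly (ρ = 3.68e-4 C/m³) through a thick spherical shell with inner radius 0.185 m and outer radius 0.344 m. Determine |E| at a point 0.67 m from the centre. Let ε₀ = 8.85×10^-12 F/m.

E = 1.06×10^6 N/C

Symmetry ⇒ E = E(r) r̂. Gaussian sphere of radius r = 0.67 m (r > 0.344 m, enclosing the whole shell).
Q_enc = ρ·(4π/3)(b³ − a³) = (3.68×10^-4)·(4π/3)·((0.344)³ − (0.185)³) = 5.299e-5 C.
By Gauss's law, ∮E·dA = E·4πr² = Q_enc/ε₀.
E = |Q_enc|/(4πε₀r²) = (5.299×10^-5)/(4π·8.85×10^-12·(0.67)²) = 1.06×10^6 N/C.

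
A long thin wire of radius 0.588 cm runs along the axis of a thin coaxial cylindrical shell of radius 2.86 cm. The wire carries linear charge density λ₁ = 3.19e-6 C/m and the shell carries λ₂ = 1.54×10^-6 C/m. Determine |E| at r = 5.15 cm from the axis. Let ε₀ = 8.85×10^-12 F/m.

Choose a coaxial cylinder of radius r = 5.15 cm (arbitrary length L) as the Gaussian surface (r > 2.86 cm, enclosing both).
λ_enc = λ₁ + λ₂ = (3.19e-6) + (1.54×10^-6) = 4.73×10^-6 C/m.
Since E is radial and uniform over the curved surface, Φ = E·2πrL = Q_enc/ε₀ = λ_enc L/ε₀.
E = |λ_enc|/(2πε₀r) = (4.73×10^-6)/(2π·8.85×10^-12·0.0515) = 1.65e6 N/C.

1.65×10^6 N/C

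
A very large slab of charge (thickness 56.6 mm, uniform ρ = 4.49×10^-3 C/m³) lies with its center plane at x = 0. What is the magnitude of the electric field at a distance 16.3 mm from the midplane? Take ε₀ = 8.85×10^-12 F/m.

8.27×10^6 N/C

By symmetry E is perpendicular to the slab. A Gaussian pillbox from −16.3 mm to +16.3 mm (face area A) lies entirely within the slab.
Q_enc = ρ·(2x)·A and flux = 2EA, so 2EA = 2ρxA/ε₀ ⇒ E = |ρ|x/ε₀.
E = (4.49e-3)(0.0163)/(8.85×10^-12) = 8.27×10^6 N/C.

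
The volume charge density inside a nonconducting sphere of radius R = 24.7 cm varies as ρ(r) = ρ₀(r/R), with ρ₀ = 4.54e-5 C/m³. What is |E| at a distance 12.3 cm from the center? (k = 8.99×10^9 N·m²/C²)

By spherical symmetry E is radial; choose a Gaussian sphere of radius r = 12.3 cm (r < R).
Integrate the density: Q_enc = 4π ∫₀^r ρ₀(r'/R)^1 r'² dr' = 4πρ₀ r^4/(4·R) = 1.322e-7 C.
By Gauss's law, ∮E·dA = E·4πr² = Q_enc/ε₀.
E = k|Q_enc|/r² = (8.99×10^9)(1.322e-7)/(0.123)² = 7.85×10^4 N/C.

E ≈ 7.85×10^4 N/C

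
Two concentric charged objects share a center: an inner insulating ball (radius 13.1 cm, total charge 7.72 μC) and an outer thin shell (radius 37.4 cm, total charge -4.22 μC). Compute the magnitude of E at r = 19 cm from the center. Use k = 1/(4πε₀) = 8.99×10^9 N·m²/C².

|E| = 1.92e6 N/C

Take a concentric spherical Gaussian surface of radius r = 19 cm (between the bodies, 13.1 cm < r < 37.4 cm).
The shell at 37.4 cm lies outside the Gaussian surface, so Q_enc = 7.72 μC = 7.72×10^-6 C.
By Gauss's law, ∮E·dA = E·4πr² = Q_enc/ε₀.
E = k|Q_enc|/r² = (8.99×10^9)(7.72×10^-6)/(0.19)² = 1.92e6 N/C.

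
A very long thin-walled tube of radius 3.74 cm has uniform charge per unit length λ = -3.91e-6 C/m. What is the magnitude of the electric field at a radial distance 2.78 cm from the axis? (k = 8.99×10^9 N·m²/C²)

Choose a coaxial cylinder of radius r = 2.78 cm (arbitrary length L) as the Gaussian surface (r < 3.74 cm, inside the shell).
All the surface charge lies outside this cylinder: Q_enc = 0, hence E = 0.

E = 0 (no enclosed charge)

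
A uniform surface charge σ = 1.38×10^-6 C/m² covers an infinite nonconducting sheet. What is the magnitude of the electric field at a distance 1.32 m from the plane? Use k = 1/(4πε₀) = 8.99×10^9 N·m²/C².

By planar symmetry E is perpendicular to the sheet and uniform; use a Gaussian pillbox with flat faces of area A on each side of the sheet.
Flux Φ = 2EA and Q_enc = σA, so 2EA = σA/ε₀ ⇒ E = |σ|/(2ε₀), independent of distance.
E = 2πk|σ| = 2π(8.99×10^9)(1.38×10^-6) = 7.80×10^4 N/C.

E ≈ 7.80×10^4 V/m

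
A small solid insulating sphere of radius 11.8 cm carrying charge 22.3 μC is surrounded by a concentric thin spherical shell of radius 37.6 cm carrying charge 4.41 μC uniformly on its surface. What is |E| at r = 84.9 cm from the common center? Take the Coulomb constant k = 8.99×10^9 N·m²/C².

Use a concentric Gaussian sphere at r = 84.9 cm (r > 37.6 cm, enclosing both).
Q_enc = (22.3 μC) + (4.41 μC) = 2.671e-5 C.
Applying ∮E·dA = Q_enc/ε₀ with Φ = E(4πr²):
E = k|Q_enc|/r² = (8.99×10^9)(2.671×10^-5)/(0.849)² = 3.33e5 N/C.

E ≈ 3.33×10^5 N/C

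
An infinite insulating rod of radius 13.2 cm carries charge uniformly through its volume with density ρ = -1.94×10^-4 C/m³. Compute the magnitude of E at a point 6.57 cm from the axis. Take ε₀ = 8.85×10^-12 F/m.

7.20e5 N/C

Take a coaxial cylindrical Gaussian surface of radius r = 6.57 cm and length L (r < R).
Charge inside radius r per length L is ρ·πr²·L, so λ_enc = ρπr² = -2.631×10^-6 C/m.
Gauss's law: E·2πrL = λ_enc L/ε₀.
E = |λ_enc|/(2πε₀r) = (2.631×10^-6)/(2π·8.85×10^-12·0.0657) = 7.20×10^5 N/C.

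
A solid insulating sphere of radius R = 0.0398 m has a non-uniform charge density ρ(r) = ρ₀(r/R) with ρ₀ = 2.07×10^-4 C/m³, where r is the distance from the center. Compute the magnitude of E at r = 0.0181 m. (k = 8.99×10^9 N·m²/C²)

|E| = 4.81×10^4 V/m

Take a concentric spherical Gaussian surface of radius r = 0.0181 m (r < R).
Integrate the density: Q_enc = 4π ∫₀^r ρ₀(r'/R)^1 r'² dr' = 4πρ₀ r^4/(4·R) = 1.754×10^-9 C.
By Gauss's law, ∮E·dA = E·4πr² = Q_enc/ε₀.
E = k|Q_enc|/r² = (8.99×10^9)(1.754e-9)/(0.0181)² = 4.81×10^4 N/C.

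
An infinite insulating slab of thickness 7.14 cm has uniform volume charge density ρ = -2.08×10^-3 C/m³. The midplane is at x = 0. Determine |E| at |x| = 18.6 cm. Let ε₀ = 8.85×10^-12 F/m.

The point |x| = 18.6 cm lies outside the slab (half-thickness 0.0357 m). A symmetric pillbox spanning the full slab encloses Q_enc = ρ·d·A.
Flux = 2EA ⇒ E = |ρ|d/(2ε₀), independent of distance outside.
E = (2.08e-3)(0.0714)/(2·8.85×10^-12) = 8.39×10^6 N/C.

8.39e6 N/C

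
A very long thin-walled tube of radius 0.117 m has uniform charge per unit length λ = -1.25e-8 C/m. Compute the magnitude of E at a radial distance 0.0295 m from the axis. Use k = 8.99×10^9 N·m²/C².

By cylindrical symmetry E is radial; use a coaxial Gaussian cylinder of radius 0.0295 m and length L (r < 0.117 m, inside the shell).
No charge is enclosed, so Gauss's law gives E·2πrL = 0 ⇒ E = 0.

|E| = 0 V/m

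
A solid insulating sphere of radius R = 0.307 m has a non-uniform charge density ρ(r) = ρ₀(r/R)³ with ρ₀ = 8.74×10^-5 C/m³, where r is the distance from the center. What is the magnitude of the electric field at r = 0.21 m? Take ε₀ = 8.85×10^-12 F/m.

Symmetry ⇒ E = E(r) r̂. Gaussian sphere of radius r = 0.21 m (r < R).
Integrate the density: Q_enc = 4π ∫₀^r ρ₀(r'/R)^3 r'² dr' = 4πρ₀ r^6/(6·R³) = 5.426×10^-7 C.
Since E is radial and uniform over the Gaussian sphere, Φ = E·4πr² = Q_enc/ε₀.
E = |Q_enc|/(4πε₀r²) = (5.426×10^-7)/(4π·8.85×10^-12·(0.21)²) = 1.11×10^5 N/C.

E = 1.11e5 V/m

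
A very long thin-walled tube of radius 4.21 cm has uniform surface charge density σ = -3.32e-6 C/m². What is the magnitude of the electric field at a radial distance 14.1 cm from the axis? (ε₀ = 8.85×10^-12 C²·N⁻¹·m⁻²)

Take a coaxial cylindrical Gaussian surface of radius r = 14.1 cm and length L (r > 4.21 cm).
The whole shell is enclosed: λ_enc = σ·2πR = (-3.32×10^-6)·2π·(0.0421) = -8.782×10^-7 C/m.
Gauss's law: E·2πrL = λ_enc L/ε₀.
E = |λ_enc|/(2πε₀r) = (8.782×10^-7)/(2π·8.85×10^-12·0.141) = 1.12e5 N/C.

1.12×10^5 V/m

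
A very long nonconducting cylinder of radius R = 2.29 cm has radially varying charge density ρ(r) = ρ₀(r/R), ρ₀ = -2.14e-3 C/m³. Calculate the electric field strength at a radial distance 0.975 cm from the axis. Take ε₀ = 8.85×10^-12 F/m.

By cylindrical symmetry E is radial; use a coaxial Gaussian cylinder of radius 0.975 cm and length L (r < R).
Integrating ρ over the cross-section to radius r: λ_enc = (2πρ₀/R) ∫₀^r r'^2 dr' = 2πρ₀ r^3/(3·R) = -1.814×10^-7 C/m.
Gauss's law: E·2πrL = λ_enc L/ε₀.
E = |λ_enc|/(2πε₀r) = (1.814×10^-7)/(2π·8.85×10^-12·0.00975) = 3.35×10^5 N/C.

E = 3.35×10^5 V/m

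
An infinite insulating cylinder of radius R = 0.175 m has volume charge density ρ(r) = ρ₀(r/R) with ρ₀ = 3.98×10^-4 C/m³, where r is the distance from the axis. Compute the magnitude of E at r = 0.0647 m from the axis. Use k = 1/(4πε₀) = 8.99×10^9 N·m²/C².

Take a coaxial cylindrical Gaussian surface of radius r = 0.0647 m and length L (r < R).
λ_enc = ∫₀^r ρ(r')·2πr' dr' = (2πρ₀/R)·r^3/3 = 1.29×10^-6 C/m.
By Gauss's law (flux through the curved wall only), E·2πrL = λ_enc L/ε₀.
E = 2k|λ_enc|/r = 2(8.99×10^9)(1.29e-6)/(0.0647) = 3.59×10^5 N/C.

|E| ≈ 3.59×10^5 N/C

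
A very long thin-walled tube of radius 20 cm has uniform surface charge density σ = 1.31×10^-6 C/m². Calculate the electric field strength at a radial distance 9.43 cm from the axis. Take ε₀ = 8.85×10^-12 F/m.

E = 0 (no enclosed charge)

Take a coaxial cylindrical Gaussian surface of radius r = 9.43 cm and length L (r < 20 cm, inside the shell).
No charge is enclosed, so Gauss's law gives E·2πrL = 0 ⇒ E = 0.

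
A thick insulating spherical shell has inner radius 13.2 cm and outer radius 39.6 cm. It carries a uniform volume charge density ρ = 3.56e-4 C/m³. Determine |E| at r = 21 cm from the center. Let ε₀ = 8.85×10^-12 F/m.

|E| = 2.12×10^6 N/C

Use a concentric Gaussian sphere at r = 21 cm (within the shell material, 13.2 cm < r < 39.6 cm).
Only the shell between 13.2 cm and r is enclosed: Q_enc = ρ·(4π/3)(r³ − a³) = (3.56e-4)·(4π/3)·((0.21)³ − (0.132)³) = 1.038e-5 C.
Applying ∮E·dA = Q_enc/ε₀ with Φ = E(4πr²):
E = |Q_enc|/(4πε₀r²) = (1.038×10^-5)/(4π·8.85×10^-12·(0.21)²) = 2.12e6 N/C.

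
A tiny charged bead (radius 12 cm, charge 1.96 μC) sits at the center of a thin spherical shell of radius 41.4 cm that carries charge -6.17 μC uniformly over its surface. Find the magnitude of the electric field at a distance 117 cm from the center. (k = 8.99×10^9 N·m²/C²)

Take a concentric spherical Gaussian surface of radius r = 117 cm (r > 41.4 cm, enclosing both).
Q_enc = (1.96 μC) + (-6.17 μC) = -4.21×10^-6 C.
Since E is radial and uniform over the Gaussian sphere, Φ = E·4πr² = Q_enc/ε₀.
E = k|Q_enc|/r² = (8.99×10^9)(4.21e-6)/(1.17)² = 2.76×10^4 N/C.

E = 2.76×10^4 N/C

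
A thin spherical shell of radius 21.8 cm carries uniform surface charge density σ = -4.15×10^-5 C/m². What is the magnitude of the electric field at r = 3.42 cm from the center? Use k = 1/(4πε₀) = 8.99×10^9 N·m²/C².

By spherical symmetry E is radial; choose a Gaussian sphere of radius r = 3.42 cm (inside the shell, r < 21.8 cm).
No charge lies within this surface, so Q_enc = 0 and Gauss's law gives E·4πr² = 0 ⇒ E = 0.

E = 0 (no enclosed charge)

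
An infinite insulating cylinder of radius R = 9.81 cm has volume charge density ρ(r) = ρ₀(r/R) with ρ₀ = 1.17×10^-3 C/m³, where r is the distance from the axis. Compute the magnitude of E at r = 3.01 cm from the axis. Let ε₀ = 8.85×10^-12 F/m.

E ≈ 4.07×10^5 N/C

Choose a coaxial cylinder of radius r = 3.01 cm (arbitrary length L) as the Gaussian surface (r < R).
λ_enc = ∫₀^r ρ(r')·2πr' dr' = (2πρ₀/R)·r^3/3 = 6.812×10^-7 C/m.
Gauss's law: E·2πrL = λ_enc L/ε₀.
E = |λ_enc|/(2πε₀r) = (6.812e-7)/(2π·8.85×10^-12·0.0301) = 4.07e5 N/C.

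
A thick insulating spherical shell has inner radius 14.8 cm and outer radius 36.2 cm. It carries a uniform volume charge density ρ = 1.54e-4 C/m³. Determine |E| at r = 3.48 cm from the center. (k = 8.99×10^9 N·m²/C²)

E = 0 (no enclosed charge)

Take a concentric spherical Gaussian surface of radius r = 3.48 cm (r < 14.8 cm, inside the empty cavity).
Q_enc = 0 (all charge lies at larger r); Gauss's law gives E = 0.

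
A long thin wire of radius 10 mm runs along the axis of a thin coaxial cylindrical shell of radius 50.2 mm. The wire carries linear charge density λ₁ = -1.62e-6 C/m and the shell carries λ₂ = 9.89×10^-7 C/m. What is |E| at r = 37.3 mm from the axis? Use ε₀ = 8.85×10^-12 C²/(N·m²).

By cylindrical symmetry E is radial; use a coaxial Gaussian cylinder of radius 37.3 mm and length L (between the conductors, 10 mm < r < 50.2 mm).
Only the inner wire is enclosed; the outer shell contributes nothing inside itself. λ_enc = λ₁ = -1.62e-6 C/m.
By Gauss's law (flux through the curved wall only), E·2πrL = λ_enc L/ε₀.
E = |λ_enc|/(2πε₀r) = (1.62e-6)/(2π·8.85×10^-12·0.0373) = 7.81×10^5 N/C.

E ≈ 7.81e5 V/m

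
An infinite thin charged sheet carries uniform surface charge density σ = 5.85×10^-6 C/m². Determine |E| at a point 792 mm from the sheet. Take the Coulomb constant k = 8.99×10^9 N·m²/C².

By planar symmetry E is perpendicular to the sheet and uniform; use a Gaussian pillbox with flat faces of area A on each side of the sheet.
Only the two end caps contribute flux: Φ = 2EA. With Q_enc = σA, Gauss's law gives E = |σ|/(2ε₀).
E = 2πk|σ| = 2π(8.99×10^9)(5.85×10^-6) = 3.30e5 N/C.

E ≈ 3.30×10^5 V/m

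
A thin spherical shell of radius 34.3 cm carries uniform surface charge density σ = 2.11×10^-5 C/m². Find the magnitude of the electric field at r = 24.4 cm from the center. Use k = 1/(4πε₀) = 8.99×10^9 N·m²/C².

By spherical symmetry E is radial; choose a Gaussian sphere of radius r = 24.4 cm (inside the shell, r < 34.3 cm).
All the charge is outside the Gaussian surface: Q_enc = 0, hence E = 0 everywhere inside the shell.

E = 0 (no enclosed charge)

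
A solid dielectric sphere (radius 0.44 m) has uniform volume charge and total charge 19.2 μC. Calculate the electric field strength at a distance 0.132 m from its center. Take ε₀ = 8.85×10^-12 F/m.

2.68×10^5 N/C

Take a concentric spherical Gaussian surface of radius r = 0.132 m (r < R).
For a uniform sphere the enclosed fraction is (r/R)³, so Q_enc = (19.2 μC)(0.132/0.44)³ = 5.184e-7 C.
Gauss's law: E·4πr² = Q_enc/ε₀.
E = |Q_enc|/(4πε₀r²) = (5.184×10^-7)/(4π·8.85×10^-12·(0.132)²) = 2.68×10^5 N/C.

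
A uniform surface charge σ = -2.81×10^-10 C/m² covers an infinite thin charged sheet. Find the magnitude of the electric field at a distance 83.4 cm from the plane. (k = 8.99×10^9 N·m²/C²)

15.9 V/m

Choose a cylindrical pillbox piercing the sheet, end faces (area A) parallel to it.
Only the two end caps contribute flux: Φ = 2EA. With Q_enc = σA, Gauss's law gives E = |σ|/(2ε₀).
E = 2πk|σ| = 2π(8.99×10^9)(2.81×10^-10) = 15.9 N/C.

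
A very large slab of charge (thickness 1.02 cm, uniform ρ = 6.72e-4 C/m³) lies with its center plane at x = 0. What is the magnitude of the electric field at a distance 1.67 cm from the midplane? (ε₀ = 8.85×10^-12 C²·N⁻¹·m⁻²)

E ≈ 3.87×10^5 N/C

The point |x| = 1.67 cm lies outside the slab (half-thickness 0.0051 m). A symmetric pillbox spanning the full slab encloses Q_enc = ρ·d·A.
Flux = 2EA ⇒ E = |ρ|d/(2ε₀), independent of distance outside.
E = (6.72×10^-4)(0.0102)/(2·8.85×10^-12) = 3.87×10^5 N/C.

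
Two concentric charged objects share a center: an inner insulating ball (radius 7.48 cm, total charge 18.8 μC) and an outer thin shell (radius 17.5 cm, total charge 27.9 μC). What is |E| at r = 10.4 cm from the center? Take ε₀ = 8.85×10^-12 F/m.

E = 1.56×10^7 N/C

Use a concentric Gaussian sphere at r = 10.4 cm (between the bodies, 7.48 cm < r < 17.5 cm).
The shell at 17.5 cm lies outside the Gaussian surface, so Q_enc = 18.8 μC = 1.88×10^-5 C.
Gauss's law: E·4πr² = Q_enc/ε₀.
E = |Q_enc|/(4πε₀r²) = (1.88e-5)/(4π·8.85×10^-12·(0.104)²) = 1.56×10^7 N/C.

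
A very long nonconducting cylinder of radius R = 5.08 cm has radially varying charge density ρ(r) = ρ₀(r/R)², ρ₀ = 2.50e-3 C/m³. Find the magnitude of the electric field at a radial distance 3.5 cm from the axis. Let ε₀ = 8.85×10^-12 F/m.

1.17×10^6 V/m

Coaxial Gaussian cylinder, radius r = 3.5 cm, length L (r < R).
λ_enc = ∫₀^r ρ(r')·2πr' dr' = (2πρ₀/R²)·r^4/4 = 2.284×10^-6 C/m.
Since E is radial and uniform over the curved surface, Φ = E·2πrL = Q_enc/ε₀ = λ_enc L/ε₀.
E = |λ_enc|/(2πε₀r) = (2.284e-6)/(2π·8.85×10^-12·0.035) = 1.17×10^6 N/C.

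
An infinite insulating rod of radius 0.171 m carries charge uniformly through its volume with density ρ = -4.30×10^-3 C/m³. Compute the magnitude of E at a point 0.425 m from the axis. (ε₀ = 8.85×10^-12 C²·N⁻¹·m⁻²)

E ≈ 1.67e7 N/C

By cylindrical symmetry E is radial; use a coaxial Gaussian cylinder of radius 0.425 m and length L (r > 0.171 m, full cross-section enclosed).
λ_enc = ρ·πR² = (-4.30e-3)π(0.171)² = -3.95e-4 C/m.
By Gauss's law (flux through the curved wall only), E·2πrL = λ_enc L/ε₀.
E = |λ_enc|/(2πε₀r) = (3.95×10^-4)/(2π·8.85×10^-12·0.425) = 1.67×10^7 N/C.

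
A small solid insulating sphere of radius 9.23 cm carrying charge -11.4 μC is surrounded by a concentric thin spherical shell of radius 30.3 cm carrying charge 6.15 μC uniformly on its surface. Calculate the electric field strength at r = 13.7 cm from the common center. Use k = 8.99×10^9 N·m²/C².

By spherical symmetry E is radial; choose a Gaussian sphere of radius r = 13.7 cm (between the bodies, 9.23 cm < r < 30.3 cm).
The shell at 30.3 cm lies outside the Gaussian surface, so Q_enc = -11.4 μC = -1.14×10^-5 C.
Gauss's law: E·4πr² = Q_enc/ε₀.
E = k|Q_enc|/r² = (8.99×10^9)(1.14e-5)/(0.137)² = 5.46e6 N/C.

E ≈ 5.46e6 N/C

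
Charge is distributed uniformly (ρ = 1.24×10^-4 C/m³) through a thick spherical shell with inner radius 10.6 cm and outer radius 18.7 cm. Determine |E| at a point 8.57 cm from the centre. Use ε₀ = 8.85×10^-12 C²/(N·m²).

E = 0

Use a concentric Gaussian sphere at r = 8.57 cm (r < 10.6 cm, inside the empty cavity).
Q_enc = 0 (all charge lies at larger r); Gauss's law gives E = 0.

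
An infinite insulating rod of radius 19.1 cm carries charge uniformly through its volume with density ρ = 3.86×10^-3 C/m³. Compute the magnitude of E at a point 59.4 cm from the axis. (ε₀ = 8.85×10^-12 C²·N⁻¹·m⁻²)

E = 1.34e7 N/C

By cylindrical symmetry E is radial; use a coaxial Gaussian cylinder of radius 59.4 cm and length L (r > 19.1 cm, full cross-section enclosed).
λ_enc = ρ·πR² = (3.86×10^-3)π(0.191)² = 4.424×10^-4 C/m.
Applying ∮E·dA = Q_enc/ε₀ with the end caps contributing no flux:
E = |λ_enc|/(2πε₀r) = (4.424×10^-4)/(2π·8.85×10^-12·0.594) = 1.34×10^7 N/C.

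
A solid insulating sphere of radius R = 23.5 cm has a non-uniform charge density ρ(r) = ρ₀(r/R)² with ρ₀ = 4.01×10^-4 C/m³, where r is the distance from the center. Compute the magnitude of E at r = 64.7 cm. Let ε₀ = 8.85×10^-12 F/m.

E ≈ 2.81e5 N/C

Take a concentric spherical Gaussian surface of radius r = 64.7 cm (r > R, all charge enclosed).
Q_enc = 4π ∫₀^R ρ₀(r'/R)^2 r'² dr' = 4πρ₀R³/5 = 1.308e-5 C.
Gauss's law: E·4πr² = Q_enc/ε₀.
E = |Q_enc|/(4πε₀r²) = (1.308×10^-5)/(4π·8.85×10^-12·(0.647)²) = 2.81e5 N/C.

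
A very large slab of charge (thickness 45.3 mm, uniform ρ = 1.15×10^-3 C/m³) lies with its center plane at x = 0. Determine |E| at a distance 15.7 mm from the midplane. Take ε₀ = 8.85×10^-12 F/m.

By symmetry E is perpendicular to the slab. A Gaussian pillbox from −15.7 mm to +15.7 mm (face area A) lies entirely within the slab.
Q_enc = ρ·(2x)·A and flux = 2EA, so 2EA = 2ρxA/ε₀ ⇒ E = |ρ|x/ε₀.
E = (1.15×10^-3)(0.0157)/(8.85×10^-12) = 2.04×10^6 N/C.

2.04e6 N/C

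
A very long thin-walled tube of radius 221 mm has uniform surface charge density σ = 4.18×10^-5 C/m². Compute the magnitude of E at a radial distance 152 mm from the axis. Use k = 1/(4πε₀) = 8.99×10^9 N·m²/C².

E = 0 (no enclosed charge)

Coaxial Gaussian cylinder, radius r = 152 mm, length L (r < 221 mm, inside the shell).
No charge is enclosed, so Gauss's law gives E·2πrL = 0 ⇒ E = 0.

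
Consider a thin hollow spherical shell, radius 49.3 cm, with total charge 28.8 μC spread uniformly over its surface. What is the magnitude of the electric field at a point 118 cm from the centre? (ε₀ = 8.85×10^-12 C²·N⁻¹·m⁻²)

Symmetry ⇒ E = E(r) r̂. Gaussian sphere of radius r = 118 cm (r > 49.3 cm).
The entire shell is enclosed: Q_enc = 2.88×10^-5 C.
Since E is radial and uniform over the Gaussian sphere, Φ = E·4πr² = Q_enc/ε₀.
E = |Q_enc|/(4πε₀r²) = (2.88×10^-5)/(4π·8.85×10^-12·(1.18)²) = 1.86×10^5 N/C.

|E| ≈ 1.86×10^5 V/m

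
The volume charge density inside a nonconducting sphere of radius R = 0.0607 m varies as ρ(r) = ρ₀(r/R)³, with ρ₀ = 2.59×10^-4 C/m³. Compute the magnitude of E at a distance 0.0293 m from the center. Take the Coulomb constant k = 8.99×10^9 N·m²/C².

Symmetry ⇒ E = E(r) r̂. Gaussian sphere of radius r = 0.0293 m (r < R).
Integrate the density: Q_enc = 4π ∫₀^r ρ₀(r'/R)^3 r'² dr' = 4πρ₀ r^6/(6·R³) = 1.535×10^-9 C.
Applying ∮E·dA = Q_enc/ε₀ with Φ = E(4πr²):
E = k|Q_enc|/r² = (8.99×10^9)(1.535×10^-9)/(0.0293)² = 1.61×10^4 N/C.

E ≈ 1.61×10^4 N/C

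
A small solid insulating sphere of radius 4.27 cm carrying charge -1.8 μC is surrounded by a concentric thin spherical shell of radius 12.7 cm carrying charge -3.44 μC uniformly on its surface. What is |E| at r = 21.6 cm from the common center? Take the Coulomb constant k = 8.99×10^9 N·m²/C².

1.01e6 V/m

By spherical symmetry E is radial; choose a Gaussian sphere of radius r = 21.6 cm (r > 12.7 cm, enclosing both).
Q_enc = (-1.8 μC) + (-3.44 μC) = -5.24×10^-6 C.
Gauss's law: E·4πr² = Q_enc/ε₀.
E = k|Q_enc|/r² = (8.99×10^9)(5.24×10^-6)/(0.216)² = 1.01e6 N/C.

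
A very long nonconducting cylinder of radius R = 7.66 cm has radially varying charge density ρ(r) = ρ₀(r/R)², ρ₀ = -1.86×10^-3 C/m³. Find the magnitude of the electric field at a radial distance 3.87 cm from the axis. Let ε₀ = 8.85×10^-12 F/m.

E = 5.19e5 N/C

Take a coaxial cylindrical Gaussian surface of radius r = 3.87 cm and length L (r < R).
Integrating ρ over the cross-section to radius r: λ_enc = (2πρ₀/R²) ∫₀^r r'^3 dr' = 2πρ₀ r^4/(4·R²) = -1.117e-6 C/m.
Applying ∮E·dA = Q_enc/ε₀ with the end caps contributing no flux:
E = |λ_enc|/(2πε₀r) = (1.117×10^-6)/(2π·8.85×10^-12·0.0387) = 5.19×10^5 N/C.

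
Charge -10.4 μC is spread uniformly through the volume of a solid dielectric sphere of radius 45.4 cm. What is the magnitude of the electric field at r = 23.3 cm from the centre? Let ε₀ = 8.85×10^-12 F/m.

Symmetry ⇒ E = E(r) r̂. Gaussian sphere of radius r = 23.3 cm (r < R).
For a uniform sphere the enclosed fraction is (r/R)³, so Q_enc = (-10.4 μC)(0.233/0.454)³ = -1.406×10^-6 C.
By Gauss's law, ∮E·dA = E·4πr² = Q_enc/ε₀.
E = |Q_enc|/(4πε₀r²) = (1.406×10^-6)/(4π·8.85×10^-12·(0.233)²) = 2.33e5 N/C.

E ≈ 2.33×10^5 N/C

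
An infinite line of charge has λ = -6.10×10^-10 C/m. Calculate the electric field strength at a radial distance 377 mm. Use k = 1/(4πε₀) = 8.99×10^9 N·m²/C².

Coaxial Gaussian cylinder, radius r = 377 mm, length L.
Q_enc = λL, so λ_enc = -6.10e-10 C/m.
By Gauss's law (flux through the curved wall only), E·2πrL = λ_enc L/ε₀.
E = 2k|λ_enc|/r = 2(8.99×10^9)(6.10e-10)/(0.377) = 29.1 N/C.

|E| = 29.1 N/C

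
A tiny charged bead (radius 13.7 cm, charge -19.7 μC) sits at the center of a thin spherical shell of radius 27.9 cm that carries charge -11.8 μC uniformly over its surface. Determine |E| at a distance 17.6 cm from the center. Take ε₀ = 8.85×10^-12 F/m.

Symmetry ⇒ E = E(r) r̂. Gaussian sphere of radius r = 17.6 cm (between the bodies, 13.7 cm < r < 27.9 cm).
Only the inner charge is enclosed; the outer shell contributes nothing inside itself. Q_enc = -19.7 μC = -1.97×10^-5 C.
Gauss's law: E·4πr² = Q_enc/ε₀.
E = |Q_enc|/(4πε₀r²) = (1.97e-5)/(4π·8.85×10^-12·(0.176)²) = 5.72e6 N/C.

E = 5.72×10^6 V/m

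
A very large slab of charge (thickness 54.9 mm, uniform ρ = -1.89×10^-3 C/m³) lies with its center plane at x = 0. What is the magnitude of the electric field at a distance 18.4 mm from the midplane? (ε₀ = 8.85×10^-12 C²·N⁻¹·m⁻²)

By symmetry E is perpendicular to the slab. A Gaussian pillbox from −18.4 mm to +18.4 mm (face area A) lies entirely within the slab.
Q_enc = ρ·(2x)·A and flux = 2EA, so 2EA = 2ρxA/ε₀ ⇒ E = |ρ|x/ε₀.
E = (1.89×10^-3)(0.0184)/(8.85×10^-12) = 3.93e6 N/C.

3.93e6 V/m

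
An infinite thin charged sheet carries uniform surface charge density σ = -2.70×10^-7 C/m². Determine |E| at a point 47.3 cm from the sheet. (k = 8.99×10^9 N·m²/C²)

E ≈ 1.53e4 N/C

The symmetry is planar: E is normal to the sheet and the same magnitude on both sides. Take a pillbox straddling the sheet with end-cap area A.
Only the two end caps contribute flux: Φ = 2EA. With Q_enc = σA, Gauss's law gives E = |σ|/(2ε₀).
E = 2πk|σ| = 2π(8.99×10^9)(2.70×10^-7) = 1.53e4 N/C.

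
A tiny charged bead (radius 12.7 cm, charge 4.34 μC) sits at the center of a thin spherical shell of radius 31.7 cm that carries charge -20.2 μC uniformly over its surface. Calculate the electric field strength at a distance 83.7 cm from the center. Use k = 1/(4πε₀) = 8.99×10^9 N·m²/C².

E = 2.04e5 V/m

Symmetry ⇒ E = E(r) r̂. Gaussian sphere of radius r = 83.7 cm (r > 31.7 cm, enclosing both).
Q_enc = (4.34 μC) + (-20.2 μC) = -1.586e-5 C.
Since E is radial and uniform over the Gaussian sphere, Φ = E·4πr² = Q_enc/ε₀.
E = k|Q_enc|/r² = (8.99×10^9)(1.586×10^-5)/(0.837)² = 2.04e5 N/C.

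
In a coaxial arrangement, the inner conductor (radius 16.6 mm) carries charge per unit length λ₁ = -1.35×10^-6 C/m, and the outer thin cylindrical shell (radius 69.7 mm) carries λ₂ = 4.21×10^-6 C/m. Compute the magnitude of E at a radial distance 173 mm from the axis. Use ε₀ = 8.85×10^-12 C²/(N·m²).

|E| ≈ 2.97e5 N/C

Choose a coaxial cylinder of radius r = 173 mm (arbitrary length L) as the Gaussian surface (r > 69.7 mm, enclosing both).
λ_enc = λ₁ + λ₂ = (-1.35×10^-6) + (4.21×10^-6) = 2.86e-6 C/m.
By Gauss's law (flux through the curved wall only), E·2πrL = λ_enc L/ε₀.
E = |λ_enc|/(2πε₀r) = (2.86e-6)/(2π·8.85×10^-12·0.173) = 2.97×10^5 N/C.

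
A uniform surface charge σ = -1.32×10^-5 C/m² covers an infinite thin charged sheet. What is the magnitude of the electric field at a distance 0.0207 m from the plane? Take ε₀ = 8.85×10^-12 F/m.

The symmetry is planar: E is normal to the sheet and the same magnitude on both sides. Take a pillbox straddling the sheet with end-cap area A.
Flux Φ = 2EA and Q_enc = σA, so 2EA = σA/ε₀ ⇒ E = |σ|/(2ε₀), independent of distance.
E = |σ|/(2ε₀) = (1.32×10^-5)/(2·8.85×10^-12) = 7.46e5 N/C.

|E| ≈ 7.46e5 N/C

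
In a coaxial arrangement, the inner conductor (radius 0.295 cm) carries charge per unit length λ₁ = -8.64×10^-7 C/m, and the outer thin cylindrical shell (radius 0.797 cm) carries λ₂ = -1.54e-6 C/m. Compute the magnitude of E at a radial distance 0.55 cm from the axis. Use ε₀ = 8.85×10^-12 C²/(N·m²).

Coaxial Gaussian cylinder, radius r = 0.55 cm, length L (between the conductors, 0.295 cm < r < 0.797 cm).
Only the inner wire is enclosed; the outer shell contributes nothing inside itself. λ_enc = λ₁ = -8.64×10^-7 C/m.
Applying ∮E·dA = Q_enc/ε₀ with the end caps contributing no flux:
E = |λ_enc|/(2πε₀r) = (8.64e-7)/(2π·8.85×10^-12·0.0055) = 2.83e6 N/C.

2.83×10^6 N/C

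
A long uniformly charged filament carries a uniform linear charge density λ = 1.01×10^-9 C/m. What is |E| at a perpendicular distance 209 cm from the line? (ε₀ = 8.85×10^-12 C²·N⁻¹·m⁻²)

E = 8.69 V/m

Choose a coaxial cylinder of radius r = 209 cm (arbitrary length L) as the Gaussian surface.
Q_enc = λL, so λ_enc = 1.01×10^-9 C/m.
Since E is radial and uniform over the curved surface, Φ = E·2πrL = Q_enc/ε₀ = λ_enc L/ε₀.
E = |λ_enc|/(2πε₀r) = (1.01×10^-9)/(2π·8.85×10^-12·2.09) = 8.69 N/C.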